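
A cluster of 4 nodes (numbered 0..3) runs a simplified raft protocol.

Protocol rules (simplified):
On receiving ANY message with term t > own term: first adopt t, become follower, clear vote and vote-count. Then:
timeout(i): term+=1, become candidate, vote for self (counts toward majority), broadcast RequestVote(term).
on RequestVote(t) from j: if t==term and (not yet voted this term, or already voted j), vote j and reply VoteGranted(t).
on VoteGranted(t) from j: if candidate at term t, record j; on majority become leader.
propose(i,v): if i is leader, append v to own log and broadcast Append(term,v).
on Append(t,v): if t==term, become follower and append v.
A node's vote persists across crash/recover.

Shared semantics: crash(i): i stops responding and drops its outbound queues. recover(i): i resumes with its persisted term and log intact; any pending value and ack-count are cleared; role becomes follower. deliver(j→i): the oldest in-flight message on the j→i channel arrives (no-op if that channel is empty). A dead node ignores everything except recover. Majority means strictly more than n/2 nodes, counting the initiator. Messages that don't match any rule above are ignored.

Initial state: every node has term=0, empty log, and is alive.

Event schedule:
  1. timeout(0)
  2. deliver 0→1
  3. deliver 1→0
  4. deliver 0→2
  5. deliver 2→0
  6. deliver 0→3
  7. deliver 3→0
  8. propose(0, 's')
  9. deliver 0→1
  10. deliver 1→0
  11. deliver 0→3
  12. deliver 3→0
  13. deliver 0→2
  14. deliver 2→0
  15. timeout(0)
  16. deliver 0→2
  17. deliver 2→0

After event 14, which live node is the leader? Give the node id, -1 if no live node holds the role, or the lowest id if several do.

step 1 timeout(0): 0={cand,t=1,log=-}
step 2 deliver 0→1: 1={foll,t=1,log=-}
step 3 deliver 1→0: —
step 4 deliver 0→2: 2={foll,t=1,log=-}
step 5 deliver 2→0: 0={lead,t=1,log=-}
step 6 deliver 0→3: 3={foll,t=1,log=-}
step 7 deliver 3→0: —
step 8 propose(0,'s'): 0={lead,t=1,log=s}
step 9 deliver 0→1: 1={foll,t=1,log=s}
step 10 deliver 1→0: —
step 11 deliver 0→3: 3={foll,t=1,log=s}
step 12 deliver 3→0: —
step 13 deliver 0→2: 2={foll,t=1,log=s}
step 14 deliver 2→0: —

0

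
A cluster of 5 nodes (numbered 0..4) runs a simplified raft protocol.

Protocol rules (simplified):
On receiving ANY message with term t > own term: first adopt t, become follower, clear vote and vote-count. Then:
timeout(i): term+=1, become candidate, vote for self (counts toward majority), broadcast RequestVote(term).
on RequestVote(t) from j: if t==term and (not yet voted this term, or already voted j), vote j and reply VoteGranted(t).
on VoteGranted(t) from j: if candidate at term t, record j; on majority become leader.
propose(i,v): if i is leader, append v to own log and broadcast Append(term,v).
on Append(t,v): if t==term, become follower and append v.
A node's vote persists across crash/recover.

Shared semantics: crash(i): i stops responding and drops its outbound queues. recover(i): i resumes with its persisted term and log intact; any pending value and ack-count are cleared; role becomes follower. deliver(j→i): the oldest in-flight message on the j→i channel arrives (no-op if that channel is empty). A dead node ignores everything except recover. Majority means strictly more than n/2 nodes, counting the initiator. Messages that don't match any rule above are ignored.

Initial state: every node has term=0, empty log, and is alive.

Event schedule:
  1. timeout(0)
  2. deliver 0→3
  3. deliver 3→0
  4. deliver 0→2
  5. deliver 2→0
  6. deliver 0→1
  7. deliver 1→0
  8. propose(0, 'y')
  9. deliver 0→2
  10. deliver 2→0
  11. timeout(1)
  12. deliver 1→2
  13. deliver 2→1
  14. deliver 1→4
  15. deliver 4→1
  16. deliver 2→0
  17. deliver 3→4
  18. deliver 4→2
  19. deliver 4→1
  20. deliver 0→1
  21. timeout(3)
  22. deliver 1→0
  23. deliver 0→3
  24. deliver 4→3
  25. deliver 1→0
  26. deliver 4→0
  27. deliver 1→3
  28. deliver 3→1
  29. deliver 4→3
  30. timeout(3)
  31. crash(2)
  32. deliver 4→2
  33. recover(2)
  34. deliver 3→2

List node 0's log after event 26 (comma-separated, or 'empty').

y

[1] timeout(0) → N0(cand t1 [-])
[2] deliver 0→3 → N3(foll t1 [-])
[3] deliver 3→0 → ∅
[4] deliver 0→2 → N2(foll t1 [-])
[5] deliver 2→0 → N0(lead t1 [-])
[6] deliver 0→1 → N1(foll t1 [-])
[7] deliver 1→0 → ∅
[8] propose(0,'y') → N0(lead t1 [y])
[9] deliver 0→2 → N2(foll t1 [y])
[10] deliver 2→0 → ∅
[11] timeout(1) → N1(cand t2 [-])
[12] deliver 1→2 → N2(foll t2 [y])
[13] deliver 2→1 → ∅
[14] deliver 1→4 → N4(foll t2 [-])
[15] deliver 4→1 → N1(lead t2 [-])
[16] deliver 2→0 → ∅
[17] deliver 3→4 → ∅
[18] deliver 4→2 → ∅
[19] deliver 4→1 → ∅
[20] deliver 0→1 → ∅
[21] timeout(3) → N3(cand t2 [-])
[22] deliver 1→0 → N0(foll t2 [y])
[23] deliver 0→3 → ∅
[24] deliver 4→3 → ∅
[25] deliver 1→0 → ∅
[26] deliver 4→0 → ∅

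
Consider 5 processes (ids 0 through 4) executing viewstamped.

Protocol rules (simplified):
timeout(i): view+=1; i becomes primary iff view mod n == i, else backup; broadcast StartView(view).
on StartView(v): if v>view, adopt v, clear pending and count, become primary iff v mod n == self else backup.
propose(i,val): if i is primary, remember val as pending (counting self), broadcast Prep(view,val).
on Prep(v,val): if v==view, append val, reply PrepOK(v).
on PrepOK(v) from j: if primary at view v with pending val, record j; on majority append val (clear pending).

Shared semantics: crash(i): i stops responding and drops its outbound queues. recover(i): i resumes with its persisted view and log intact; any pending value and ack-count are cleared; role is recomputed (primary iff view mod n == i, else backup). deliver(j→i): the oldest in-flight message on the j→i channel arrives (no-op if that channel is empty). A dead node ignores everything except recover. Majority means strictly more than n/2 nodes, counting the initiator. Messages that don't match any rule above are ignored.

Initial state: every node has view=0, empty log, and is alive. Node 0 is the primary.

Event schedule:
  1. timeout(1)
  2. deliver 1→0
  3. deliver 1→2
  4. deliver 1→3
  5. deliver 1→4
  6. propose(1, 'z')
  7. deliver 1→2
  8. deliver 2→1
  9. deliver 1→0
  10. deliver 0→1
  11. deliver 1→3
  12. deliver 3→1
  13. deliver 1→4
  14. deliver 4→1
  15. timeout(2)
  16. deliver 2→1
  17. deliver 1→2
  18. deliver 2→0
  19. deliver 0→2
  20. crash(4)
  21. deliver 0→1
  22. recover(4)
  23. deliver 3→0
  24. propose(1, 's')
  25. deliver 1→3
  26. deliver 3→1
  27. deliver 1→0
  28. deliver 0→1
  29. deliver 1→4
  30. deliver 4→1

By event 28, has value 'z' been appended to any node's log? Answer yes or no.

[1] timeout(1) → N1(prim v1 [-])
[2] deliver 1→0 → N0(back v1 [-])
[3] deliver 1→2 → N2(back v1 [-])
[4] deliver 1→3 → N3(back v1 [-])
[5] deliver 1→4 → N4(back v1 [-])
[6] propose(1,'z') → ∅
[7] deliver 1→2 → N2(back v1 [z])
[8] deliver 2→1 → ∅
[9] deliver 1→0 → N0(back v1 [z])
[10] deliver 0→1 → N1(prim v1 [z])
[11] deliver 1→3 → N3(back v1 [z])
[12] deliver 3→1 → ∅
[13] deliver 1→4 → N4(back v1 [z])
[14] deliver 4→1 → ∅
[15] timeout(2) → N2(prim v2 [z])
[16] deliver 2→1 → N1(back v2 [z])
[17] deliver 1→2 → ∅
[18] deliver 2→0 → N0(back v2 [z])
[19] deliver 0→2 → ∅
[20] crash(4) → N4(✗back v1 [z])
[21] deliver 0→1 → ∅
[22] recover(4) → N4(back v1 [z])
[23] deliver 3→0 → ∅
[24] propose(1,'s') → ∅
[25] deliver 1→3 → ∅
[26] deliver 3→1 → ∅
[27] deliver 1→0 → ∅
[28] deliver 0→1 → ∅

yes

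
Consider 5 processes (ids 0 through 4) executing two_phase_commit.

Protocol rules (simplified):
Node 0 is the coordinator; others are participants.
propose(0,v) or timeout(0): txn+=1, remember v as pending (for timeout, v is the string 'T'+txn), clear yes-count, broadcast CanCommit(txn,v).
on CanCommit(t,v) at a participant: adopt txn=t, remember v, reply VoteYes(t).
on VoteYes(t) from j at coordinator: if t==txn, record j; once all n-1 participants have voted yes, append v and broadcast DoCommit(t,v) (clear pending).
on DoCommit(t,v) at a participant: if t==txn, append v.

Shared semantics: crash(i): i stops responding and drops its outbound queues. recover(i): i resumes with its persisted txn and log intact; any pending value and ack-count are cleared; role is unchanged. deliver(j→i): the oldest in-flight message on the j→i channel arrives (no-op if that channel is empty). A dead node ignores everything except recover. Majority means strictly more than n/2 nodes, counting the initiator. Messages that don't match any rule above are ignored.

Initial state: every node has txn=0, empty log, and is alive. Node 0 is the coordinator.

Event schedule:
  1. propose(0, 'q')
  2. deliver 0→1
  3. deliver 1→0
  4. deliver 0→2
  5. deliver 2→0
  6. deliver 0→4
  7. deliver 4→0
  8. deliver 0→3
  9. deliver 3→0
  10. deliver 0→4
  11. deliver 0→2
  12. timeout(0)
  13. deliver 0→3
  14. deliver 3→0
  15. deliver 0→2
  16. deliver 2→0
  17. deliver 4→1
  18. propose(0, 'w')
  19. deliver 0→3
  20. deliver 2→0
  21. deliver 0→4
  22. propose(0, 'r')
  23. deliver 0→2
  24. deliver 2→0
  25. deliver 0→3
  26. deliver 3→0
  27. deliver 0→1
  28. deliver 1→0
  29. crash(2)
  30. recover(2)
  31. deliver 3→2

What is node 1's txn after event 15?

step 1 propose(0,'q'): 0={coor,t=1,log=-}
step 2 deliver 0→1: 1={part,t=1,log=-}
step 3 deliver 1→0: —
step 4 deliver 0→2: 2={part,t=1,log=-}
step 5 deliver 2→0: —
step 6 deliver 0→4: 4={part,t=1,log=-}
step 7 deliver 4→0: —
step 8 deliver 0→3: 3={part,t=1,log=-}
step 9 deliver 3→0: 0={coor,t=1,log=q}
step 10 deliver 0→4: 4={part,t=1,log=q}
step 11 deliver 0→2: 2={part,t=1,log=q}
step 12 timeout(0): 0={coor,t=2,log=q}
step 13 deliver 0→3: 3={part,t=1,log=q}
step 14 deliver 3→0: —
step 15 deliver 0→2: 2={part,t=2,log=q}

1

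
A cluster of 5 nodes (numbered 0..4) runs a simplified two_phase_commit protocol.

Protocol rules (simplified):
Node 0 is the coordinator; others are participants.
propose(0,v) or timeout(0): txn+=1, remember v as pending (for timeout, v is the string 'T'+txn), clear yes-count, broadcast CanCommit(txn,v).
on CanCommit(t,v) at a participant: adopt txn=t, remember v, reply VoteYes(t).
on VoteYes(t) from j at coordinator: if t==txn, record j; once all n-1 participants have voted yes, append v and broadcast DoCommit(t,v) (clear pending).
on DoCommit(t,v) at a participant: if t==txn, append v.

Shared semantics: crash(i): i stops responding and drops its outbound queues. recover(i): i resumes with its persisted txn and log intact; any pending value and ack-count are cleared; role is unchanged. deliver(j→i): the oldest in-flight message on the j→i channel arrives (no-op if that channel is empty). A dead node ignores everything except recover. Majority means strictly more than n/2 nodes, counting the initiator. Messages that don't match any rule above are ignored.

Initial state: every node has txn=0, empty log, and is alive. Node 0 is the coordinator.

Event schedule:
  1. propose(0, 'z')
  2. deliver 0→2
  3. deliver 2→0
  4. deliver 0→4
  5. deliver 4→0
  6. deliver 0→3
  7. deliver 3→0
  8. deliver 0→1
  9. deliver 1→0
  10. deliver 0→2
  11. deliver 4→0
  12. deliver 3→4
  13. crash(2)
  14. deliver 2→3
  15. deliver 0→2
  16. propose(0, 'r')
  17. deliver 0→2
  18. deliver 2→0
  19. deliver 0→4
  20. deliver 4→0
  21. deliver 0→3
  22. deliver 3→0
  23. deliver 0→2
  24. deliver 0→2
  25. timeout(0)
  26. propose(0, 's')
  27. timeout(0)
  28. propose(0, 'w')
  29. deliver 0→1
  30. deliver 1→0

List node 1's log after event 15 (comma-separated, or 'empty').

step 1 propose(0,'z'): 0={coor,t=1,log=-}
step 2 deliver 0→2: 2={part,t=1,log=-}
step 3 deliver 2→0: —
step 4 deliver 0→4: 4={part,t=1,log=-}
step 5 deliver 4→0: —
step 6 deliver 0→3: 3={part,t=1,log=-}
step 7 deliver 3→0: —
step 8 deliver 0→1: 1={part,t=1,log=-}
step 9 deliver 1→0: 0={coor,t=1,log=z}
step 10 deliver 0→2: 2={part,t=1,log=z}
step 11 deliver 4→0: —
step 12 deliver 3→4: —
step 13 crash(2): 2={✗part,t=1,log=z}
step 14 deliver 2→3: —
step 15 deliver 0→2: —

empty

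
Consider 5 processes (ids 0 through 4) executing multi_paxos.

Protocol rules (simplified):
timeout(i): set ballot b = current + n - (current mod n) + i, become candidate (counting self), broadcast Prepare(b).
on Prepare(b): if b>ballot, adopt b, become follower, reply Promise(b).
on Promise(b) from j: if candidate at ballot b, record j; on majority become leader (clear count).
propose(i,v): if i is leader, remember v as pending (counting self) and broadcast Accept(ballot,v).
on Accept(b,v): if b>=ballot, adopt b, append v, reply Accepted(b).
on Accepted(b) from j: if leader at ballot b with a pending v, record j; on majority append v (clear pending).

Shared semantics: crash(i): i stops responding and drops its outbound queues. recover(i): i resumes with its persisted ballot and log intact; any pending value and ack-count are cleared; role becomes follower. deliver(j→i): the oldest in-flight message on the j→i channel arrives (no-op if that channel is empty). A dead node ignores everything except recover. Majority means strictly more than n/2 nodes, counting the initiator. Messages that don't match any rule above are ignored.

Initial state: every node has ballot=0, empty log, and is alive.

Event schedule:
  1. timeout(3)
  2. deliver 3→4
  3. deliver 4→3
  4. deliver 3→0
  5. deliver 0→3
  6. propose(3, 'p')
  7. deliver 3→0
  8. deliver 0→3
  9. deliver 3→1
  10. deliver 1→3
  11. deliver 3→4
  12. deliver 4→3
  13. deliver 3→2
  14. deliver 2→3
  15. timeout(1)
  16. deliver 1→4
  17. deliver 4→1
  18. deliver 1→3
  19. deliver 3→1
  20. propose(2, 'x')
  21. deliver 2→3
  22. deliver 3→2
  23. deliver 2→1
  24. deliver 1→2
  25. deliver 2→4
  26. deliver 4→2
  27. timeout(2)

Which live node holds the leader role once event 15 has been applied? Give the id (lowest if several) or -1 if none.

1. timeout(3):  <3:cand b8 ->
2. deliver 3→4:  <4:foll b8 ->
3. deliver 4→3:  nop
4. deliver 3→0:  <0:foll b8 ->
5. deliver 0→3:  <3:lead b8 ->
6. propose(3,'p'):  nop
7. deliver 3→0:  <0:foll b8 p>
8. deliver 0→3:  nop
9. deliver 3→1:  <1:foll b8 ->
10. deliver 1→3:  nop
11. deliver 3→4:  <4:foll b8 p>
12. deliver 4→3:  <3:lead b8 p>
13. deliver 3→2:  <2:foll b8 ->
14. deliver 2→3:  nop
15. timeout(1):  <1:cand b11 ->

3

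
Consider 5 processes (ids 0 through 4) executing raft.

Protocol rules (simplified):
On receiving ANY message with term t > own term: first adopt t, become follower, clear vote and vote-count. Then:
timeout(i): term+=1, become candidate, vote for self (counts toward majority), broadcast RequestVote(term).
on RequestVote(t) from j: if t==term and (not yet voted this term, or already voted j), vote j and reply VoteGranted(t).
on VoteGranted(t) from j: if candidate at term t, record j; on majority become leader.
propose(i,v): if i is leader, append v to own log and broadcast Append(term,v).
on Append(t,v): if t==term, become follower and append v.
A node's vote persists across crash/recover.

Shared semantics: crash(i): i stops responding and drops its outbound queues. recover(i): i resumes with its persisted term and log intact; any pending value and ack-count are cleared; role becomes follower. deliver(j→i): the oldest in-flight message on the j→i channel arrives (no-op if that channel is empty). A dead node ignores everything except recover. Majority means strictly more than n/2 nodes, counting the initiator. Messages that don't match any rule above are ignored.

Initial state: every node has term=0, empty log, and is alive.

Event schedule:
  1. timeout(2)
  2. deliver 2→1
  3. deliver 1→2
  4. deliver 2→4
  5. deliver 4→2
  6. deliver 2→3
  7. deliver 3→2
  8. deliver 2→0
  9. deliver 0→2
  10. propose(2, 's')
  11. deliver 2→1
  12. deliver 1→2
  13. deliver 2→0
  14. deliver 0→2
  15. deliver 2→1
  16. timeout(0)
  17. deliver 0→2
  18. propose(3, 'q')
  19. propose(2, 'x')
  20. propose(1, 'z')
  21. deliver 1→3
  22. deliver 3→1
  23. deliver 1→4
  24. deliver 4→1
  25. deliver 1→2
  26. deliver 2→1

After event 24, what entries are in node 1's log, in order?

e1 timeout(2): 2[cand,t=1,-]
e2 deliver 2→1: 1[foll,t=1,-]
e3 deliver 1→2: ·
e4 deliver 2→4: 4[foll,t=1,-]
e5 deliver 4→2: 2[lead,t=1,-]
e6 deliver 2→3: 3[foll,t=1,-]
e7 deliver 3→2: ·
e8 deliver 2→0: 0[foll,t=1,-]
e9 deliver 0→2: ·
e10 propose(2,'s'): 2[lead,t=1,s]
e11 deliver 2→1: 1[foll,t=1,s]
e12 deliver 1→2: ·
e13 deliver 2→0: 0[foll,t=1,s]
e14 deliver 0→2: ·
e15 deliver 2→1: ·
e16 timeout(0): 0[cand,t=2,s]
e17 deliver 0→2: 2[foll,t=2,s]
e18 propose(3,'q'): ·
e19 propose(2,'x'): ·
e20 propose(1,'z'): ·
e21 deliver 1→3: ·
e22 deliver 3→1: ·
e23 deliver 1→4: ·
e24 deliver 4→1: ·

s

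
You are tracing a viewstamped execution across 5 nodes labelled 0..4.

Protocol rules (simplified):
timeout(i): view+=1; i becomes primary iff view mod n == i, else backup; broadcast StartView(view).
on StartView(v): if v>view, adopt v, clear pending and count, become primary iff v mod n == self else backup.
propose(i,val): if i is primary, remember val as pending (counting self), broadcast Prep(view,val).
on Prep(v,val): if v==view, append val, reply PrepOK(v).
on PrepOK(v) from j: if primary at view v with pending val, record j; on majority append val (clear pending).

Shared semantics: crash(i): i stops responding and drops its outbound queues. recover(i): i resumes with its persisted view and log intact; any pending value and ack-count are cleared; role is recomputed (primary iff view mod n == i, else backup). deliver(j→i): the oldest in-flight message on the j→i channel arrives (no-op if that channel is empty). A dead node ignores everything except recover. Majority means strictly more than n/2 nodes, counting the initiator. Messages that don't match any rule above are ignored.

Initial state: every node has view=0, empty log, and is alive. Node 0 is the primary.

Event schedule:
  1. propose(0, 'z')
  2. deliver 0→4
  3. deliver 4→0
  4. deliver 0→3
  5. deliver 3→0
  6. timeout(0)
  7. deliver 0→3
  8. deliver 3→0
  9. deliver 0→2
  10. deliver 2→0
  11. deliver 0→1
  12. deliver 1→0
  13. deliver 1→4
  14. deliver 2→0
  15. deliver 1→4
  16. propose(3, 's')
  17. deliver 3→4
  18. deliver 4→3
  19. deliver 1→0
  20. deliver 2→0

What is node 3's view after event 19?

[1] propose(0,'z') → ∅
[2] deliver 0→4 → N4(back v0 [z])
[3] deliver 4→0 → ∅
[4] deliver 0→3 → N3(back v0 [z])
[5] deliver 3→0 → N0(prim v0 [z])
[6] timeout(0) → N0(back v1 [z])
[7] deliver 0→3 → N3(back v1 [z])
[8] deliver 3→0 → ∅
[9] deliver 0→2 → N2(back v0 [z])
[10] deliver 2→0 → ∅
[11] deliver 0→1 → N1(back v0 [z])
[12] deliver 1→0 → ∅
[13] deliver 1→4 → ∅
[14] deliver 2→0 → ∅
[15] deliver 1→4 → ∅
[16] propose(3,'s') → ∅
[17] deliver 3→4 → ∅
[18] deliver 4→3 → ∅
[19] deliver 1→0 → ∅

1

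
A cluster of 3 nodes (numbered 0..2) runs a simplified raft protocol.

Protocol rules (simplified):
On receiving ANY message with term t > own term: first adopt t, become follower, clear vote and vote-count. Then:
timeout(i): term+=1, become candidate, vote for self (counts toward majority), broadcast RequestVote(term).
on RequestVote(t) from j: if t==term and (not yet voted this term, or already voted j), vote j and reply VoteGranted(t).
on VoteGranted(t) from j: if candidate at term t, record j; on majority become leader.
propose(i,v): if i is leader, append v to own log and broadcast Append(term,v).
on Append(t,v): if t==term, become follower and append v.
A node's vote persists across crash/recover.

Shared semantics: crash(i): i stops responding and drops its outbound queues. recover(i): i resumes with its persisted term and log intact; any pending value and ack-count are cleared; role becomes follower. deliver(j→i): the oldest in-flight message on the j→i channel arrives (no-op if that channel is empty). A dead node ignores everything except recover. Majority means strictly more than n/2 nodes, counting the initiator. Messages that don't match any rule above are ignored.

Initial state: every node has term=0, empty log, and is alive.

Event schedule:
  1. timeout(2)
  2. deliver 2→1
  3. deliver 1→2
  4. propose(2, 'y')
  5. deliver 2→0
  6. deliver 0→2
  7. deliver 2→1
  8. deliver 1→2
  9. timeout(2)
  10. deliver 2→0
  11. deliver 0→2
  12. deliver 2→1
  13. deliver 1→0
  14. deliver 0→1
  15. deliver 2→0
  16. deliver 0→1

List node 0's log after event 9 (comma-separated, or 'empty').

step 1 timeout(2): 2={cand,t=1,log=-}
step 2 deliver 2→1: 1={foll,t=1,log=-}
step 3 deliver 1→2: 2={lead,t=1,log=-}
step 4 propose(2,'y'): 2={lead,t=1,log=y}
step 5 deliver 2→0: 0={foll,t=1,log=-}
step 6 deliver 0→2: —
step 7 deliver 2→1: 1={foll,t=1,log=y}
step 8 deliver 1→2: —
step 9 timeout(2): 2={cand,t=2,log=y}

empty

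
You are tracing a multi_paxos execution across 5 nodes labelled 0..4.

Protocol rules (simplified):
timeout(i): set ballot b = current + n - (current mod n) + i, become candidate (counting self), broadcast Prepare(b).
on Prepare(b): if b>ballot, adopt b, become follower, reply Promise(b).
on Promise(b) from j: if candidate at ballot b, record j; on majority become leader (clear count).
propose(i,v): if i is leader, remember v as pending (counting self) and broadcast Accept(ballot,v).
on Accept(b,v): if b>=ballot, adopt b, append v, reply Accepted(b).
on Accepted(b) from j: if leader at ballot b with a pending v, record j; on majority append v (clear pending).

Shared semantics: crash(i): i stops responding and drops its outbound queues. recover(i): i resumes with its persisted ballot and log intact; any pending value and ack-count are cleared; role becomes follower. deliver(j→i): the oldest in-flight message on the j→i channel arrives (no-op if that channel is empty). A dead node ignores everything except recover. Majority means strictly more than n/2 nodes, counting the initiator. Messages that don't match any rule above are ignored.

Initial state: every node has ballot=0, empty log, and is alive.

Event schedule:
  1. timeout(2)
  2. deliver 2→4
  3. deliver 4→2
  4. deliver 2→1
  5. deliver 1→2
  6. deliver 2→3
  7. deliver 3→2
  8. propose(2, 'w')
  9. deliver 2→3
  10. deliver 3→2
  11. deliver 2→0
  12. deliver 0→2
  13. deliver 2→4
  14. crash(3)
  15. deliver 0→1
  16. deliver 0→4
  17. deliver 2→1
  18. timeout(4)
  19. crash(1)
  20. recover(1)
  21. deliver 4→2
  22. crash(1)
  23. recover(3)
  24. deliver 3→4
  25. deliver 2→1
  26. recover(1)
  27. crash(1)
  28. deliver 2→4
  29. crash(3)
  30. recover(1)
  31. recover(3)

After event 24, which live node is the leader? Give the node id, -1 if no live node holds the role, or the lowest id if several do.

2

after 1 — timeout(2): n2:cand/b7/[-]
after 2 — deliver 2→4: n4:foll/b7/[-]
after 3 — deliver 4→2: ·
after 4 — deliver 2→1: n1:foll/b7/[-]
after 5 — deliver 1→2: n2:lead/b7/[-]
after 6 — deliver 2→3: n3:foll/b7/[-]
after 7 — deliver 3→2: ·
after 8 — propose(2,'w'): ·
after 9 — deliver 2→3: n3:foll/b7/[w]
after 10 — deliver 3→2: ·
after 11 — deliver 2→0: n0:foll/b7/[-]
after 12 — deliver 0→2: ·
after 13 — deliver 2→4: n4:foll/b7/[w]
after 14 — crash(3): n3:✗foll/b7/[w]
after 15 — deliver 0→1: ·
after 16 — deliver 0→4: ·
after 17 — deliver 2→1: n1:foll/b7/[w]
after 18 — timeout(4): n4:cand/b14/[w]
after 19 — crash(1): n1:✗foll/b7/[w]
after 20 — recover(1): n1:foll/b7/[w]
after 21 — deliver 4→2: n2:lead/b7/[w]
after 22 — crash(1): n1:✗foll/b7/[w]
after 23 — recover(3): n3:foll/b7/[w]
after 24 — deliver 3→4: ·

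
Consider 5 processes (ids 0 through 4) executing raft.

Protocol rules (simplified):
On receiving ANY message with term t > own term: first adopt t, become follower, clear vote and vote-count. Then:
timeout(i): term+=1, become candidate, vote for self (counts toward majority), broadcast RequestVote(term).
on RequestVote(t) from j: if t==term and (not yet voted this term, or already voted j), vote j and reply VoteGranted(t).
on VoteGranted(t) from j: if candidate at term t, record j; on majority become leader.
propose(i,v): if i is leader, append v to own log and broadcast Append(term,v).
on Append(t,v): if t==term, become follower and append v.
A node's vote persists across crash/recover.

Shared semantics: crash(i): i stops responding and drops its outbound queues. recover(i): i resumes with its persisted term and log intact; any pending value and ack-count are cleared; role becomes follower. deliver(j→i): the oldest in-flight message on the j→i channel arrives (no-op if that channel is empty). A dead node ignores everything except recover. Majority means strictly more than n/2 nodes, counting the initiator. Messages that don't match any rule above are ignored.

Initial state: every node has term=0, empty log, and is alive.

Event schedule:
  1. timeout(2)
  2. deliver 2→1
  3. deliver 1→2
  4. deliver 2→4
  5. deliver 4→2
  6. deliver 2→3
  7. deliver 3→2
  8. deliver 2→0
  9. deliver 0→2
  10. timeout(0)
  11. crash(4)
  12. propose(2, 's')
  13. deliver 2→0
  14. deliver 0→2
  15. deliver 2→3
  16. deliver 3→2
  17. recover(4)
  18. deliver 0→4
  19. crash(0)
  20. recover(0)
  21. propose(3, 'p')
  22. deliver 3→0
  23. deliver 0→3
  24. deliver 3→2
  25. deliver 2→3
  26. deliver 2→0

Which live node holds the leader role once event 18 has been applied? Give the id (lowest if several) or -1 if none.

e1 timeout(2): 2[cand,t=1,-]
e2 deliver 2→1: 1[foll,t=1,-]
e3 deliver 1→2: ·
e4 deliver 2→4: 4[foll,t=1,-]
e5 deliver 4→2: 2[lead,t=1,-]
e6 deliver 2→3: 3[foll,t=1,-]
e7 deliver 3→2: ·
e8 deliver 2→0: 0[foll,t=1,-]
e9 deliver 0→2: ·
e10 timeout(0): 0[cand,t=2,-]
e11 crash(4): 4[✗foll,t=1,-]
e12 propose(2,'s'): 2[lead,t=1,s]
e13 deliver 2→0: ·
e14 deliver 0→2: 2[foll,t=2,s]
e15 deliver 2→3: 3[foll,t=1,s]
e16 deliver 3→2: ·
e17 recover(4): 4[foll,t=1,-]
e18 deliver 0→4: 4[foll,t=2,-]

-1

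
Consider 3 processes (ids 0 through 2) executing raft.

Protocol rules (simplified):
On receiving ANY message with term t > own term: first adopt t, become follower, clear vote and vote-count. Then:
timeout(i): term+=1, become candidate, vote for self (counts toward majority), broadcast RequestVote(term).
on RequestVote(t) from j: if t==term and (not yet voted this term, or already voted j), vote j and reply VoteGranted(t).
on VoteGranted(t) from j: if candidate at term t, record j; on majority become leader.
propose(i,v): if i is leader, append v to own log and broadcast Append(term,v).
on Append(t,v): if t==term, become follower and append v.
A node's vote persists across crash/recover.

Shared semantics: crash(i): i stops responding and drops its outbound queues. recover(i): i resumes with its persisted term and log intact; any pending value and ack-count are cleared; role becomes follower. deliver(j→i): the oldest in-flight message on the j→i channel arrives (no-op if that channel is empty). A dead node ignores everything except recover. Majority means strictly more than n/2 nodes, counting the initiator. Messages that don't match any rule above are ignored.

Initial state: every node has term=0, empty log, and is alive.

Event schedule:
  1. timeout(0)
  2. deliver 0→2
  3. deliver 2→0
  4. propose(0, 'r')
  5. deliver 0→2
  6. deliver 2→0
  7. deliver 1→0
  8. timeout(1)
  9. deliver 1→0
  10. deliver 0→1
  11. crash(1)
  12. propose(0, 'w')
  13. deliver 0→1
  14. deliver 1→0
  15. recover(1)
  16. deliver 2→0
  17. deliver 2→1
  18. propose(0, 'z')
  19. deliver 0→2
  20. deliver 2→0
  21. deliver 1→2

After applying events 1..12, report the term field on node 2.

1

[1] timeout(0) → N0(cand t1 [-])
[2] deliver 0→2 → N2(foll t1 [-])
[3] deliver 2→0 → N0(lead t1 [-])
[4] propose(0,'r') → N0(lead t1 [r])
[5] deliver 0→2 → N2(foll t1 [r])
[6] deliver 2→0 → ∅
[7] deliver 1→0 → ∅
[8] timeout(1) → N1(cand t1 [-])
[9] deliver 1→0 → ∅
[10] deliver 0→1 → ∅
[11] crash(1) → N1(✗cand t1 [-])
[12] propose(0,'w') → N0(lead t1 [r,w])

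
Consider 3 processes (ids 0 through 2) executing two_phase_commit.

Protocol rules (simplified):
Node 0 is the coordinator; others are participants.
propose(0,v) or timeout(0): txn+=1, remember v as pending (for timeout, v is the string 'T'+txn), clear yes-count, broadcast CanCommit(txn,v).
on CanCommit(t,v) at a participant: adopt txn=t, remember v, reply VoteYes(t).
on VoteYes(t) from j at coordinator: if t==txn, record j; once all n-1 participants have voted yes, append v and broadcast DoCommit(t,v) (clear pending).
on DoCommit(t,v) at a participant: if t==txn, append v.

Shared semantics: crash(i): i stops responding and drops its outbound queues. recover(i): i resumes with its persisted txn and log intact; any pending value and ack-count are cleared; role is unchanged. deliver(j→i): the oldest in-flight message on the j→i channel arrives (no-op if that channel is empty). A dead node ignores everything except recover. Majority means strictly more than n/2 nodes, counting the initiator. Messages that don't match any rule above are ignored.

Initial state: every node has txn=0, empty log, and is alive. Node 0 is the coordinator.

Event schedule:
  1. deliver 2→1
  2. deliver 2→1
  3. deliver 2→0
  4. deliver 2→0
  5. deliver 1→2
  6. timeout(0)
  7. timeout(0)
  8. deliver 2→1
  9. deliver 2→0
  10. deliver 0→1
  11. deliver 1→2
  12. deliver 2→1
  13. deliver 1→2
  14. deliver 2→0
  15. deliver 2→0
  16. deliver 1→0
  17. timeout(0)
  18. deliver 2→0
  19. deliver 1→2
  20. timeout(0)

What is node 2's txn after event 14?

0

[1] deliver 2→1 → ∅
[2] deliver 2→1 → ∅
[3] deliver 2→0 → ∅
[4] deliver 2→0 → ∅
[5] deliver 1→2 → ∅
[6] timeout(0) → N0(coor t1 [-])
[7] timeout(0) → N0(coor t2 [-])
[8] deliver 2→1 → ∅
[9] deliver 2→0 → ∅
[10] deliver 0→1 → N1(part t1 [-])
[11] deliver 1→2 → ∅
[12] deliver 2→1 → ∅
[13] deliver 1→2 → ∅
[14] deliver 2→0 → ∅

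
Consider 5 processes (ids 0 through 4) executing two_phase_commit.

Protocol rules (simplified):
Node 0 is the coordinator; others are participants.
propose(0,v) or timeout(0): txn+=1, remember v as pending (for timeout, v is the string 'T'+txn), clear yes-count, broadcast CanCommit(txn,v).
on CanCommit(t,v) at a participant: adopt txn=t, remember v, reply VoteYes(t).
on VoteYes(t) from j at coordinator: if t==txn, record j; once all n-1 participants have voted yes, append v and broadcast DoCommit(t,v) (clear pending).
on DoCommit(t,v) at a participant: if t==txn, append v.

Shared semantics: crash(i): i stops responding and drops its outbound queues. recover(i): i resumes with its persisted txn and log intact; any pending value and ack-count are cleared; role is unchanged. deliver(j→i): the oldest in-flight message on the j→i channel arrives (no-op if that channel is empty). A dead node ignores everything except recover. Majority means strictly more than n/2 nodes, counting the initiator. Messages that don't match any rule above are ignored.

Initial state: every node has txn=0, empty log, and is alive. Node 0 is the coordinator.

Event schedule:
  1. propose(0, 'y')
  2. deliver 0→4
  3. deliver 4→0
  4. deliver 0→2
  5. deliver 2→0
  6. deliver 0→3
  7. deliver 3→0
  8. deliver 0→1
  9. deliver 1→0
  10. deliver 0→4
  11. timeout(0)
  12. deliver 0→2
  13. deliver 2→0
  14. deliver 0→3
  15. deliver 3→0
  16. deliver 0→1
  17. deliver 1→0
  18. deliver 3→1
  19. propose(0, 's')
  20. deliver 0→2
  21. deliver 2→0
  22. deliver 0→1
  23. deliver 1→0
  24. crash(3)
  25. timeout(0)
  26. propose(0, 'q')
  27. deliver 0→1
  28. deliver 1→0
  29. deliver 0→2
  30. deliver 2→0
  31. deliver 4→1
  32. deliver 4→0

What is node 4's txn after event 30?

1

[1] propose(0,'y') → N0(coor t1 [-])
[2] deliver 0→4 → N4(part t1 [-])
[3] deliver 4→0 → ∅
[4] deliver 0→2 → N2(part t1 [-])
[5] deliver 2→0 → ∅
[6] deliver 0→3 → N3(part t1 [-])
[7] deliver 3→0 → ∅
[8] deliver 0→1 → N1(part t1 [-])
[9] deliver 1→0 → N0(coor t1 [y])
[10] deliver 0→4 → N4(part t1 [y])
[11] timeout(0) → N0(coor t2 [y])
[12] deliver 0→2 → N2(part t1 [y])
[13] deliver 2→0 → ∅
[14] deliver 0→3 → N3(part t1 [y])
[15] deliver 3→0 → ∅
[16] deliver 0→1 → N1(part t1 [y])
[17] deliver 1→0 → ∅
[18] deliver 3→1 → ∅
[19] propose(0,'s') → N0(coor t3 [y])
[20] deliver 0→2 → N2(part t2 [y])
[21] deliver 2→0 → ∅
[22] deliver 0→1 → N1(part t2 [y])
[23] deliver 1→0 → ∅
[24] crash(3) → N3(✗part t1 [y])
[25] timeout(0) → N0(coor t4 [y])
[26] propose(0,'q') → N0(coor t5 [y])
[27] deliver 0→1 → N1(part t3 [y])
[28] deliver 1→0 → ∅
[29] deliver 0→2 → N2(part t3 [y])
[30] deliver 2→0 → ∅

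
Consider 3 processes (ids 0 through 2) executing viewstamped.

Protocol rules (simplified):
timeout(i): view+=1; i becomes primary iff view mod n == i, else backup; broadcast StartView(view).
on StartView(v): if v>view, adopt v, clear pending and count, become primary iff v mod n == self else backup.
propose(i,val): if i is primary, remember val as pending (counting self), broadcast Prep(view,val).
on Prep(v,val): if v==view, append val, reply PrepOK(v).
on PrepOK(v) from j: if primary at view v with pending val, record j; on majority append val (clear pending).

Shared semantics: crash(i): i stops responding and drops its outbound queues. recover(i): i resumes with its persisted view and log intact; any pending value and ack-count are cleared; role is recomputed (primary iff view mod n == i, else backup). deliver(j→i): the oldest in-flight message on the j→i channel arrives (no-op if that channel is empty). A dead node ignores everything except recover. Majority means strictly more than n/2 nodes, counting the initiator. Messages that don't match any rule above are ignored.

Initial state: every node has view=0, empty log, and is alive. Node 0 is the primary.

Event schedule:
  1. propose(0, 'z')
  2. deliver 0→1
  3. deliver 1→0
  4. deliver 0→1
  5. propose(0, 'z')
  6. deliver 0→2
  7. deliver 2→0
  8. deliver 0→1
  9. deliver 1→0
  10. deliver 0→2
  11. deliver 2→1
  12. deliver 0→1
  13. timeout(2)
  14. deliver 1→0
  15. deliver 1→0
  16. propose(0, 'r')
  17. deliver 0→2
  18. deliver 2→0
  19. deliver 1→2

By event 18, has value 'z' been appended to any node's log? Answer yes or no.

e1 propose(0,'z'): ·
e2 deliver 0→1: 1[back,v=0,z]
e3 deliver 1→0: 0[prim,v=0,z]
e4 deliver 0→1: ·
e5 propose(0,'z'): ·
e6 deliver 0→2: 2[back,v=0,z]
e7 deliver 2→0: 0[prim,v=0,z,z]
e8 deliver 0→1: 1[back,v=0,z,z]
e9 deliver 1→0: ·
e10 deliver 0→2: 2[back,v=0,z,z]
e11 deliver 2→1: ·
e12 deliver 0→1: ·
e13 timeout(2): 2[back,v=1,z,z]
e14 deliver 1→0: ·
e15 deliver 1→0: ·
e16 propose(0,'r'): ·
e17 deliver 0→2: ·
e18 deliver 2→0: 0[prim,v=0,z,z,r]

yes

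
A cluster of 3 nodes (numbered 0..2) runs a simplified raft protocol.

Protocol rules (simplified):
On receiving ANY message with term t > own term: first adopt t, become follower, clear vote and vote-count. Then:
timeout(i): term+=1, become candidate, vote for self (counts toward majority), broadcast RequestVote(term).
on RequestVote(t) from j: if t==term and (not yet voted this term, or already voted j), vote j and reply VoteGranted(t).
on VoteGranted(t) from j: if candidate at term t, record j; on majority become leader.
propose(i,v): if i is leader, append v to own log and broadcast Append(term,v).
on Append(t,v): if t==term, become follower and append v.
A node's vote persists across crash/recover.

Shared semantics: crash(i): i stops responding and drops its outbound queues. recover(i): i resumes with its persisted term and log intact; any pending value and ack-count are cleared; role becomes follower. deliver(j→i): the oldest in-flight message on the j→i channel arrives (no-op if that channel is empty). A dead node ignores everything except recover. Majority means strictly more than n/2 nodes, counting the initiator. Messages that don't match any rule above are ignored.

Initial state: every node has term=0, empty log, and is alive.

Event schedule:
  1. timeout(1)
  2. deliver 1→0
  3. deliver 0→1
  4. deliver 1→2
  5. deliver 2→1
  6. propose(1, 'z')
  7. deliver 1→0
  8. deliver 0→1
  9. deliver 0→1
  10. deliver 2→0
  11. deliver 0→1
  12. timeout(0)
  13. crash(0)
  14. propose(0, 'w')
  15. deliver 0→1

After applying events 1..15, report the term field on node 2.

1

1. timeout(1):  <1:cand t1 ->
2. deliver 1→0:  <0:foll t1 ->
3. deliver 0→1:  <1:lead t1 ->
4. deliver 1→2:  <2:foll t1 ->
5. deliver 2→1:  nop
6. propose(1,'z'):  <1:lead t1 z>
7. deliver 1→0:  <0:foll t1 z>
8. deliver 0→1:  nop
9. deliver 0→1:  nop
10. deliver 2→0:  nop
11. deliver 0→1:  nop
12. timeout(0):  <0:cand t2 z>
13. crash(0):  <0:✗cand t2 z>
14. propose(0,'w'):  nop
15. deliver 0→1:  nop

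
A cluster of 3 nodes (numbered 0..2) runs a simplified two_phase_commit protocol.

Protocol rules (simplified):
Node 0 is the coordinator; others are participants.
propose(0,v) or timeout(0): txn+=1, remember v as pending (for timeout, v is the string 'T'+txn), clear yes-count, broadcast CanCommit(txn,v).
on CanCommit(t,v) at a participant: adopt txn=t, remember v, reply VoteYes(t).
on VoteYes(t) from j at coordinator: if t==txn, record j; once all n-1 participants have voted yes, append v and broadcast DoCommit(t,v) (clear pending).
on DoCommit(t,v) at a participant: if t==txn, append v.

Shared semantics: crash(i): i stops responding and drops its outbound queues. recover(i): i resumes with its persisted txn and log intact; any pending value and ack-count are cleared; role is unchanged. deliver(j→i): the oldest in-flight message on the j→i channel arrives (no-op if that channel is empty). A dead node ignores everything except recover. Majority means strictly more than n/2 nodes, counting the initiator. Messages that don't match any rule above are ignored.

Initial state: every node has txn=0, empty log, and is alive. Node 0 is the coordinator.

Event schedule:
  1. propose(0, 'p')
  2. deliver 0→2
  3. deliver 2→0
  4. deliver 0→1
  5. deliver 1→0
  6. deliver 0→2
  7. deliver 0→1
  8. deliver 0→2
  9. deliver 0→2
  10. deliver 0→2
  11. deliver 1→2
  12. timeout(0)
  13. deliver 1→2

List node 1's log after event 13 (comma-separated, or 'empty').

step 1 propose(0,'p'): 0={coor,t=1,log=-}
step 2 deliver 0→2: 2={part,t=1,log=-}
step 3 deliver 2→0: —
step 4 deliver 0→1: 1={part,t=1,log=-}
step 5 deliver 1→0: 0={coor,t=1,log=p}
step 6 deliver 0→2: 2={part,t=1,log=p}
step 7 deliver 0→1: 1={part,t=1,log=p}
step 8 deliver 0→2: —
step 9 deliver 0→2: —
step 10 deliver 0→2: —
step 11 deliver 1→2: —
step 12 timeout(0): 0={coor,t=2,log=p}
step 13 deliver 1→2: —

p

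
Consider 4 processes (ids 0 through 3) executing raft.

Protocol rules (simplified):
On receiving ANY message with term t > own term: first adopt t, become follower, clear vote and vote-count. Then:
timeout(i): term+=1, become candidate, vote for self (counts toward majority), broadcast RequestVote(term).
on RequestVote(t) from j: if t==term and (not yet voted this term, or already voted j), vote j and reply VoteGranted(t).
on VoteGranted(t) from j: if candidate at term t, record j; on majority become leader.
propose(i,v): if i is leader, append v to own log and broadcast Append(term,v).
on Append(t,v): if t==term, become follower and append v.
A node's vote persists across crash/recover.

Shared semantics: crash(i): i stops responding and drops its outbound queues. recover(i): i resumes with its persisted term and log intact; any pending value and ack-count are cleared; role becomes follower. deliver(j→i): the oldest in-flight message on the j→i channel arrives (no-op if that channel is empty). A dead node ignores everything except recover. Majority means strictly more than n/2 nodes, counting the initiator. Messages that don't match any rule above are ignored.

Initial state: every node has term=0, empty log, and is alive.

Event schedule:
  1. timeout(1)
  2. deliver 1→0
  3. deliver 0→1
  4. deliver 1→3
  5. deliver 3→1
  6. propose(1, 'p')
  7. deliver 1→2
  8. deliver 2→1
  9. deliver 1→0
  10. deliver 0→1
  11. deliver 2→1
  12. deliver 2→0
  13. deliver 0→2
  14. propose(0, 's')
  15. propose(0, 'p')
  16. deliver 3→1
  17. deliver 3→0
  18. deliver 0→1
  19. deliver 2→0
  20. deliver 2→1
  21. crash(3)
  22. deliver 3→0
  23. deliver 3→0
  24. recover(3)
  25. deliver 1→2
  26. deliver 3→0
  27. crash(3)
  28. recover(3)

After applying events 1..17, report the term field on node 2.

e1 timeout(1): 1[cand,t=1,-]
e2 deliver 1→0: 0[foll,t=1,-]
e3 deliver 0→1: ·
e4 deliver 1→3: 3[foll,t=1,-]
e5 deliver 3→1: 1[lead,t=1,-]
e6 propose(1,'p'): 1[lead,t=1,p]
e7 deliver 1→2: 2[foll,t=1,-]
e8 deliver 2→1: ·
e9 deliver 1→0: 0[foll,t=1,p]
e10 deliver 0→1: ·
e11 deliver 2→1: ·
e12 deliver 2→0: ·
e13 deliver 0→2: ·
e14 propose(0,'s'): ·
e15 propose(0,'p'): ·
e16 deliver 3→1: ·
e17 deliver 3→0: ·

1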